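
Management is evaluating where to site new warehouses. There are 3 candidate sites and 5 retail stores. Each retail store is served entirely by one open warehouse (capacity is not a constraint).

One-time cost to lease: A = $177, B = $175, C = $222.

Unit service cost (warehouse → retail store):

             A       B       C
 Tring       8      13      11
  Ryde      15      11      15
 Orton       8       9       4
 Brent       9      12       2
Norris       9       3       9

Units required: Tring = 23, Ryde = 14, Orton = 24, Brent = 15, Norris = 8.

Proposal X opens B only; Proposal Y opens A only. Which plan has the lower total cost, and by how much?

Proposal X: {B}: Tring→B 13·23=299, Ryde→B 11·14=154, Orton→B 9·24=216, Brent→B 12·15=180, Norris→B 3·8=24. Service 873; fixed 175; total 1048.
Proposal Y: {A}: Tring→A 8·23=184, Ryde→A 15·14=210, Orton→A 8·24=192, Brent→A 9·15=135, Norris→A 9·8=72. Service 793; fixed 177; total 970.
Difference: |1048 − 970| = 78.

Proposal Y is cheaper by 78.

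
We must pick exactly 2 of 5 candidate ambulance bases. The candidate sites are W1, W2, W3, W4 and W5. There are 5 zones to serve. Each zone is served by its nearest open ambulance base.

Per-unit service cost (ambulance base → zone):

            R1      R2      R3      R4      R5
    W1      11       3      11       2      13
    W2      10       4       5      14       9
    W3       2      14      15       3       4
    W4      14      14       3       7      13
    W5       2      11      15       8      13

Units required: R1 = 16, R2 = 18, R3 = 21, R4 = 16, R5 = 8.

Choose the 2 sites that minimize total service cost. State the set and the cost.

Choose W2 and W3; total service cost 289.

With exactly 2 open, each zone uses its cheapest among the chosen.
{W2, W3}: R1→W3 2·16=32, R2→W2 4·18=72, R3→W2 5·21=105, R4→W3 3·16=48, R5→W3 4·8=32. Service cost 289.
{W1, W3}: service cost 381
{W2, W5}: service cost 409
Among all 10 size-2 choices, {W2, W3} is lowest.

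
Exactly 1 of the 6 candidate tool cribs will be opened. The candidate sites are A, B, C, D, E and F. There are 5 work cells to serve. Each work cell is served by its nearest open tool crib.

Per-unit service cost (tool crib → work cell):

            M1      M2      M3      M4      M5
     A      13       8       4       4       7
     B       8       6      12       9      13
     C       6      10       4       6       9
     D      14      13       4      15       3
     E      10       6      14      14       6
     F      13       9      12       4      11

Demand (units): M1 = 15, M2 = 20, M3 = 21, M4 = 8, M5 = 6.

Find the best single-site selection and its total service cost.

With exactly 1 open, each work cell uses its cheapest among the chosen.
{C}: M1→C 6·15=90, M2→C 10·20=200, M3→C 4·21=84, M4→C 6·8=48, M5→C 9·6=54. Service cost 476.
{A}: service cost 513
{B}: service cost 642
Among all 6 size-1 choices, {C} is lowest.

Choose C only; total service cost 476.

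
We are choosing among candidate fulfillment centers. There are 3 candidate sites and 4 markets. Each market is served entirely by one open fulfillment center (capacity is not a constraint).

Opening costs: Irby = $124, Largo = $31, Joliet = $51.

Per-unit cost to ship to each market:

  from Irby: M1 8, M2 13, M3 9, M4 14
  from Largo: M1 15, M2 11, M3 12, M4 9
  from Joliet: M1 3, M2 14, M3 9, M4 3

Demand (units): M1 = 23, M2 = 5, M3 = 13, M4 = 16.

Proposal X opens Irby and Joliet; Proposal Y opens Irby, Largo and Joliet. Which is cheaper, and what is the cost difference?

Proposal X: {Irby, Joliet}: M1→Joliet 3·23=69, M2→Irby 13·5=65, M3→Irby 9·13=117, M4→Joliet 3·16=48. Service 299; fixed 175; total 474.
Proposal Y: {Irby, Largo, Joliet}: M1→Joliet 3·23=69, M2→Largo 11·5=55, M3→Irby 9·13=117, M4→Joliet 3·16=48. Service 289; fixed 206; total 495.
Difference: |474 − 495| = 21.

Proposal X is cheaper by 21.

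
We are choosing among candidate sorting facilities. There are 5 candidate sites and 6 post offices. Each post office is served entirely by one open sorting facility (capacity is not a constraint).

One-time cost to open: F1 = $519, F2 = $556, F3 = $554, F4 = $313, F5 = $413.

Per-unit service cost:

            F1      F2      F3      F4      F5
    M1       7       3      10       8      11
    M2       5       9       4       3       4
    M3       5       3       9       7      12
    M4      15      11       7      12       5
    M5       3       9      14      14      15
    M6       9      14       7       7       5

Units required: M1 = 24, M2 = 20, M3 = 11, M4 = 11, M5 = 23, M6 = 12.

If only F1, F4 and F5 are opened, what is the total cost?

Each post office is assigned to its cheapest site among the open ones.
{F1, F4, F5}: M1→F1 7·24=168, M2→F4 3·20=60, M3→F1 5·11=55, M4→F5 5·11=55, M5→F1 3·23=69, M6→F5 5·12=60. Service 467; fixed 1245; total 1712.

Total cost: 1712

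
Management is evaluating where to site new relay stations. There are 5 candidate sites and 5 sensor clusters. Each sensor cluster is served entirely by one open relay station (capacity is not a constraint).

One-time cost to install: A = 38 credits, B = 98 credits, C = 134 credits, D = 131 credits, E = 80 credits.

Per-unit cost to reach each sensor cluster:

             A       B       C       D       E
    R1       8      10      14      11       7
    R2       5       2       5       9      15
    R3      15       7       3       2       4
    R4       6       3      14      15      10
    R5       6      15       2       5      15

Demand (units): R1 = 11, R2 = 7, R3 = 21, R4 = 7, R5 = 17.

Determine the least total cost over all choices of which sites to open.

Minimum total cost: 434

For any fixed open set, each sensor cluster goes to its cheapest open site; total = fixed + service.
{A, C}: R1→A 8·11=88, R2→A 5·7=35, R3→C 3·21=63, R4→A 6·7=42, R5→C 2·17=34. Service 262; fixed 172; total 434.
{A, E}: service 340 + fixed 118 = 458
{A, D}: service 292 + fixed 169 = 461
{A, B, C, D, E}: R1→E 7·11=77, R2→B 2·7=14, R3→D 2·21=42, R4→B 3·7=21, R5→C 2·17=34. Service 188; fixed 481; total 669.
No other subset beats 434.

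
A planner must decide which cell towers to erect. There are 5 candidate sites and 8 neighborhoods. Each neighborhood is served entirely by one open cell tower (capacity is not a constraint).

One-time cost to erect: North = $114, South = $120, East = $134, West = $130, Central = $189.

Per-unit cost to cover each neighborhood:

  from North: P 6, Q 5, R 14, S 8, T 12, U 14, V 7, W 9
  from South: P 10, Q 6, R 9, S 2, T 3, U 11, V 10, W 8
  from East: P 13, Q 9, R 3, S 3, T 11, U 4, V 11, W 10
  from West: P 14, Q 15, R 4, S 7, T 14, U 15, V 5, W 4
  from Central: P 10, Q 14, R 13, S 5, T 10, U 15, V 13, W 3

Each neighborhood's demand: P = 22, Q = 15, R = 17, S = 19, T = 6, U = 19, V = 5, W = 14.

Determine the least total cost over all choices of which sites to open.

For any fixed open set, each neighborhood goes to its cheapest open site; total = fixed + service.
{North, East}: P→North 6·22=132, Q→North 5·15=75, R→East 3·17=51, S→East 3·19=57, T→East 11·6=66, U→East 4·19=76, V→North 7·5=35, W→North 9·14=126. Service 618; fixed 248; total 866.
{North, South, East}: service 537 + fixed 368 = 905
{South, East}: P→South 10·22=220, Q→South 6·15=90, R→East 3·17=51, S→South 2·19=38, T→South 3·6=18, U→East 4·19=76, V→South 10·5=50, W→South 8·14=112. Service 655; fixed 254; total 909.
{North, South, East, West, Central}: service 457 + fixed 687 = 1144
No other subset beats 866.

Minimum total cost: 866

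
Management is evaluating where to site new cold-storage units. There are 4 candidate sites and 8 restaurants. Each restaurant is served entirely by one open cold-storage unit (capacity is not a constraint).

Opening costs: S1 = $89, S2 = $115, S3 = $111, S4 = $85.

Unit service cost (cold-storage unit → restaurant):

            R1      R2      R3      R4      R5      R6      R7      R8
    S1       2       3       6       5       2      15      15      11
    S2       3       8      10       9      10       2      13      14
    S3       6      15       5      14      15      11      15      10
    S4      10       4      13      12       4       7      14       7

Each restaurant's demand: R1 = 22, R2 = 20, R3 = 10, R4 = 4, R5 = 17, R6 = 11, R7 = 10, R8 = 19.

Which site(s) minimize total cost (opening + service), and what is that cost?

For any fixed open set, each restaurant goes to its cheapest open site; total = fixed + service.
{S1, S4}: R1→S1 2·22=44, R2→S1 3·20=60, R3→S1 6·10=60, R4→S1 5·4=20, R5→S1 2·17=34, R6→S4 7·11=77, R7→S4 14·10=140, R8→S4 7·19=133. Service 568; fixed 174; total 742.
{S1, S2}: service 579 + fixed 204 = 783
{S1, S2, S4}: service 503 + fixed 289 = 792
{S1, S2, S3, S4}: service 493 + fixed 400 = 893
(All 15 nonempty subsets were checked; S1 and S4 is lowest.)

Open S1 and S4; minimum total cost 742.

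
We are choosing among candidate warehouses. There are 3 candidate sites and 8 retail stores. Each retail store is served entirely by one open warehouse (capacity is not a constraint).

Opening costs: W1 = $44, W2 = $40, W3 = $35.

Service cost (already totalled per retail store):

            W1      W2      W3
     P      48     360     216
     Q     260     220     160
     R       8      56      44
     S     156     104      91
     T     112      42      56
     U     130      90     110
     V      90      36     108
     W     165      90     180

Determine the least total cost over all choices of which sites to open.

For any fixed open set, each retail store goes to its cheapest open site; total = fixed + service.
{W1, W2, W3}: P→W1 48, Q→W3 160, R→W1 8, S→W3 91, T→W2 42, U→W2 90, V→W2 36, W→W2 90. Service 565; fixed 119; total 684.
{W1, W2}: service 638 + fixed 84 = 722
{W1, W3}: P→W1 48, Q→W3 160, R→W1 8, S→W3 91, T→W3 56, U→W3 110, V→W1 90, W→W1 165. Service 728; fixed 79; total 807.
{W3}: service 965 + fixed 35 = 1000
No other subset beats 684.

Minimum total cost: 684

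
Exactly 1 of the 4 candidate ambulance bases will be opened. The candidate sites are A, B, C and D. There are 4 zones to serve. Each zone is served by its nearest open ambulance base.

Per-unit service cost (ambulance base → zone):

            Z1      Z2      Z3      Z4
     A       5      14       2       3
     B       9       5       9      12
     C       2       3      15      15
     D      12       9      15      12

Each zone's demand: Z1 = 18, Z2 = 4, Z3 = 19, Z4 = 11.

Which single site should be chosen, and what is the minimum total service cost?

With exactly 1 open, each zone uses its cheapest among the chosen.
{A}: Z1→A 5·18=90, Z2→A 14·4=56, Z3→A 2·19=38, Z4→A 3·11=33. Service cost 217.
{B}: service cost 485
{C}: service cost 498
Among all 4 size-1 choices, {A} is lowest.

Choose A only; total service cost 217.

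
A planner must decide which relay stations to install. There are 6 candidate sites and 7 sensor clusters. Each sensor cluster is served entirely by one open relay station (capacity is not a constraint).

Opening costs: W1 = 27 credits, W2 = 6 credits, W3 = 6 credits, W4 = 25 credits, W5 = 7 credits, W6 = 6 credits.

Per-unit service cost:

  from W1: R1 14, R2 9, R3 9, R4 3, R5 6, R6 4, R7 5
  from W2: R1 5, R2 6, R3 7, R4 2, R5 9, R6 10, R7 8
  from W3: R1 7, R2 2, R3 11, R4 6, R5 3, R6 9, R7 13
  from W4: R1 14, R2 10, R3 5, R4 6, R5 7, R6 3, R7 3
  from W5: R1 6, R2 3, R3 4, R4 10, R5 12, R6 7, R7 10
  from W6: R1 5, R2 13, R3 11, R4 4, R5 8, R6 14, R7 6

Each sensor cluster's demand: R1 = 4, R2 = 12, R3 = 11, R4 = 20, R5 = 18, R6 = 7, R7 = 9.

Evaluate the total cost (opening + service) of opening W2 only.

Each sensor cluster is assigned to its cheapest site among the open ones.
{W2}: R1→W2 5·4=20, R2→W2 6·12=72, R3→W2 7·11=77, R4→W2 2·20=40, R5→W2 9·18=162, R6→W2 10·7=70, R7→W2 8·9=72. Service 513; fixed 6; total 519.

Total cost: 519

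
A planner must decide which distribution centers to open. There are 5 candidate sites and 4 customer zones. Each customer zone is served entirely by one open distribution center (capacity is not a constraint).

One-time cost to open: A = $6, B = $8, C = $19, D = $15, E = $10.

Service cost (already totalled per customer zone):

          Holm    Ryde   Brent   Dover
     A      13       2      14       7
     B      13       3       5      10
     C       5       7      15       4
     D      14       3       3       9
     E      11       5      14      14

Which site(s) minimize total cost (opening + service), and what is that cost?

Open B only; minimum total cost 39.

For any fixed open set, each customer zone goes to its cheapest open site; total = fixed + service.
{B}: Holm→B 13, Ryde→B 3, Brent→B 5, Dover→B 10. Service 31; fixed 8; total 39.
{A, B}: service 27 + fixed 14 = 41
{A}: service 36 + fixed 6 = 42
{A, B, C, D, E}: service 14 + fixed 58 = 72
No other subset beats 39.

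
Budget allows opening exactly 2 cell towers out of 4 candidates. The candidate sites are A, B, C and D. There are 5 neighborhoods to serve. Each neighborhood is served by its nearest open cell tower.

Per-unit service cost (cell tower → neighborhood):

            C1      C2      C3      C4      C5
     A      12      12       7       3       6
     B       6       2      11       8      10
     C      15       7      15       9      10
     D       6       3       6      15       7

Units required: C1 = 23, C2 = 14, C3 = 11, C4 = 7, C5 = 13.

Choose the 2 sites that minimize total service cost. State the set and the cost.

With exactly 2 open, each neighborhood uses its cheapest among the chosen.
{A, B}: C1→B 6·23=138, C2→B 2·14=28, C3→A 7·11=77, C4→A 3·7=21, C5→A 6·13=78. Service cost 342.
{A, D}: service cost 345
{B, D}: service cost 379
Among all 6 size-2 choices, {A, B} is lowest.

Choose A and B; total service cost 342.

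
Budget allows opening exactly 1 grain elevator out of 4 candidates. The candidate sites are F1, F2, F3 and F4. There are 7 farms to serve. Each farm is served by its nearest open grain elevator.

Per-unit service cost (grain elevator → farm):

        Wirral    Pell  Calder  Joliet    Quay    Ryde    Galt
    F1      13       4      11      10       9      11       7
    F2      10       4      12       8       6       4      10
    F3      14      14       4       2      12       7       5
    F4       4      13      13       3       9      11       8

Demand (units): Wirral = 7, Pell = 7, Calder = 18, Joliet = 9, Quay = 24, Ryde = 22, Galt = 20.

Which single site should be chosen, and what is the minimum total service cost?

With exactly 1 open, each farm uses its cheapest among the chosen.
{F2}: Wirral→F2 10·7=70, Pell→F2 4·7=28, Calder→F2 12·18=216, Joliet→F2 8·9=72, Quay→F2 6·24=144, Ryde→F2 4·22=88, Galt→F2 10·20=200. Service cost 818.
{F3}: service cost 828
{F4}: service cost 998
Among all 4 size-1 choices, {F2} is lowest.

Choose F2 only; total service cost 818.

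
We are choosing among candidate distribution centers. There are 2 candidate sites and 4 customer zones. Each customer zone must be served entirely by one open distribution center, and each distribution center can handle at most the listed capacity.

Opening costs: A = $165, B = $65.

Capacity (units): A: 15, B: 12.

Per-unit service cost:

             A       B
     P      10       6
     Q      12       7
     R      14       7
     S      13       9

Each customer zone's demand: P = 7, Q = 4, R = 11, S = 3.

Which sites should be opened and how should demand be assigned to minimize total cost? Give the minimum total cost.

Minimum total cost: 464

Open {A, B}: P→A 10·7=70, Q→A 12·4=48, R→B 7·11=77, S→A 13·3=39.
Loads: A carries 14/15, B carries 11/12. Service 234; fixed 230; total 464.
Next best feasible plan costs 493.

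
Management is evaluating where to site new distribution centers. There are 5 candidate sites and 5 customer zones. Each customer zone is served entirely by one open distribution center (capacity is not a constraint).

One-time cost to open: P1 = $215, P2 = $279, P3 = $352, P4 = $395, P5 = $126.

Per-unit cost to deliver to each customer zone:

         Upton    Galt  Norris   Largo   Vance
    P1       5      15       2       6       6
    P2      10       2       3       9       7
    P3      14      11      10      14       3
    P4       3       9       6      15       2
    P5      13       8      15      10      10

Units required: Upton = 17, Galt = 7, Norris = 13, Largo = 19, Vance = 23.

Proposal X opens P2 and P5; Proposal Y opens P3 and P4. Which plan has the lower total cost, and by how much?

Proposal X is cheaper by 291.

Proposal X: {P2, P5}: Upton→P2 10·17=170, Galt→P2 2·7=14, Norris→P2 3·13=39, Largo→P2 9·19=171, Vance→P2 7·23=161. Service 555; fixed 405; total 960.
Proposal Y: {P3, P4}: Upton→P4 3·17=51, Galt→P4 9·7=63, Norris→P4 6·13=78, Largo→P3 14·19=266, Vance→P4 2·23=46. Service 504; fixed 747; total 1251.
Difference: |960 − 1251| = 291.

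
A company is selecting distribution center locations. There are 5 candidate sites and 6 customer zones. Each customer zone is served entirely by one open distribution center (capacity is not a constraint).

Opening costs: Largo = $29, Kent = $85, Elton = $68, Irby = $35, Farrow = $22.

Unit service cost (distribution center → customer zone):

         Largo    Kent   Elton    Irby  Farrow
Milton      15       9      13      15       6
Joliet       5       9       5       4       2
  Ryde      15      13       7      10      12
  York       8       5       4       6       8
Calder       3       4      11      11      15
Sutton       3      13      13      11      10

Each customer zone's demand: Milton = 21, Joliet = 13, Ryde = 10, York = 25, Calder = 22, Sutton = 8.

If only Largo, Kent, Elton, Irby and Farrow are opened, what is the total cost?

Each customer zone is assigned to its cheapest site among the open ones.
{Largo, Kent, Elton, Irby, Farrow}: Milton→Farrow 6·21=126, Joliet→Farrow 2·13=26, Ryde→Elton 7·10=70, York→Elton 4·25=100, Calder→Largo 3·22=66, Sutton→Largo 3·8=24. Service 412; fixed 239; total 651.

Total cost: 651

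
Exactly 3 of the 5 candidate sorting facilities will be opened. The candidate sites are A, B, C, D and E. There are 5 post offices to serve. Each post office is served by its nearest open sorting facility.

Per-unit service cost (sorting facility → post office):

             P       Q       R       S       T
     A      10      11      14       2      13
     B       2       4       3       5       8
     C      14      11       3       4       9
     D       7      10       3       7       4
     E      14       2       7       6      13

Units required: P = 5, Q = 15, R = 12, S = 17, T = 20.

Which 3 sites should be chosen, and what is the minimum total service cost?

Choose A, D and E; total service cost 215.

With exactly 3 open, each post office uses its cheapest among the chosen.
{A, D, E}: P→D 7·5=35, Q→E 2·15=30, R→D 3·12=36, S→A 2·17=34, T→D 4·20=80. Service cost 215.
{A, B, D}: service cost 220
{B, D, E}: service cost 241
Among all 10 size-3 choices, {A, D, E} is lowest.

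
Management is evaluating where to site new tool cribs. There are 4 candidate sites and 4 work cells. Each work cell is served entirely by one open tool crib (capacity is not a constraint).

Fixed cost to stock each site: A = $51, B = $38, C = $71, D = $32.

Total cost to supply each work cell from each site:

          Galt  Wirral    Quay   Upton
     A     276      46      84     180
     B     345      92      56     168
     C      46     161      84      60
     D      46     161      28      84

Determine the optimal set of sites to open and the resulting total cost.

Open A and D; minimum total cost 287.

For any fixed open set, each work cell goes to its cheapest open site; total = fixed + service.
{A, D}: Galt→D 46, Wirral→A 46, Quay→D 28, Upton→D 84. Service 204; fixed 83; total 287.
{B, D}: service 250 + fixed 70 = 320
{A, B, D}: service 204 + fixed 121 = 325
{A, B, C, D}: service 180 + fixed 192 = 372
No other subset beats 287.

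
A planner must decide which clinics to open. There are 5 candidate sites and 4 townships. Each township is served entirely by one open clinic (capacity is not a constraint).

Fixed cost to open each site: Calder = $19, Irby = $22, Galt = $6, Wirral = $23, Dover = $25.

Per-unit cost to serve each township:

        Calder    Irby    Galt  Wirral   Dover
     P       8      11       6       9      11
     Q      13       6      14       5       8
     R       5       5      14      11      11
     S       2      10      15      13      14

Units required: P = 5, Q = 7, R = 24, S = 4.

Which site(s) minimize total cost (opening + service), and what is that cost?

For any fixed open set, each township goes to its cheapest open site; total = fixed + service.
{Calder, Galt, Wirral}: P→Galt 6·5=30, Q→Wirral 5·7=35, R→Calder 5·24=120, S→Calder 2·4=8. Service 193; fixed 48; total 241.
{Calder, Wirral}: service 203 + fixed 42 = 245
{Calder, Irby, Galt}: service 200 + fixed 47 = 247
{Calder, Irby, Galt, Wirral, Dover}: service 193 + fixed 95 = 288
No other subset beats 241.

Open Calder, Galt and Wirral; minimum total cost 241.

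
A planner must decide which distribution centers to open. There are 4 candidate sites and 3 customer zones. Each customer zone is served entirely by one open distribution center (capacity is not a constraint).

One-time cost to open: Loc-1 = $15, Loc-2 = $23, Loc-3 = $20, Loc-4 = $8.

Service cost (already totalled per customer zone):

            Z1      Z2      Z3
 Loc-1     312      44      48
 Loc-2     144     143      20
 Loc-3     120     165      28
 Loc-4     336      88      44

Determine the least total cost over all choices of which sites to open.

Minimum total cost: 227

For any fixed open set, each customer zone goes to its cheapest open site; total = fixed + service.
{Loc-1, Loc-3}: Z1→Loc-3 120, Z2→Loc-1 44, Z3→Loc-3 28. Service 192; fixed 35; total 227.
{Loc-1, Loc-3, Loc-4}: service 192 + fixed 43 = 235
{Loc-1, Loc-2, Loc-3}: service 184 + fixed 58 = 242
{Loc-1, Loc-2, Loc-3, Loc-4}: service 184 + fixed 66 = 250
No other subset beats 227.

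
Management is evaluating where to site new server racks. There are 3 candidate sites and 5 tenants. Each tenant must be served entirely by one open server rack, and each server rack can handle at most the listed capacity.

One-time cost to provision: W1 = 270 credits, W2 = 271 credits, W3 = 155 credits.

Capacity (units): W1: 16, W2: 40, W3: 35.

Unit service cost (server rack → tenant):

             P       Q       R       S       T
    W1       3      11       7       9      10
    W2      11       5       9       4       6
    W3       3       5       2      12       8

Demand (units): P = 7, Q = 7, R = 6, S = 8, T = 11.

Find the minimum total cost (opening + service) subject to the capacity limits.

Minimum total cost: 535

Open {W2}: P→W2 11·7=77, Q→W2 5·7=35, R→W2 9·6=54, S→W2 4·8=32, T→W2 6·11=66.
Loads: W2 carries 39/40. Service 264; fixed 271; total 535.
Next best feasible plan costs 592.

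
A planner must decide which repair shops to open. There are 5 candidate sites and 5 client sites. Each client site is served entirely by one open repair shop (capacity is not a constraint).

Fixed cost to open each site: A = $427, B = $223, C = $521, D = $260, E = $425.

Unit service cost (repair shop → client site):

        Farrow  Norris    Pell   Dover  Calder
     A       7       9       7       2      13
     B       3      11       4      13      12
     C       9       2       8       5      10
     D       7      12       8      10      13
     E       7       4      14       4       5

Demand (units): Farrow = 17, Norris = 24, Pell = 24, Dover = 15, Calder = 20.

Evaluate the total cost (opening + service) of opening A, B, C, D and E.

Total cost: 2181

Each client site is assigned to its cheapest site among the open ones.
{A, B, C, D, E}: Farrow→B 3·17=51, Norris→C 2·24=48, Pell→B 4·24=96, Dover→A 2·15=30, Calder→E 5·20=100. Service 325; fixed 1856; total 2181.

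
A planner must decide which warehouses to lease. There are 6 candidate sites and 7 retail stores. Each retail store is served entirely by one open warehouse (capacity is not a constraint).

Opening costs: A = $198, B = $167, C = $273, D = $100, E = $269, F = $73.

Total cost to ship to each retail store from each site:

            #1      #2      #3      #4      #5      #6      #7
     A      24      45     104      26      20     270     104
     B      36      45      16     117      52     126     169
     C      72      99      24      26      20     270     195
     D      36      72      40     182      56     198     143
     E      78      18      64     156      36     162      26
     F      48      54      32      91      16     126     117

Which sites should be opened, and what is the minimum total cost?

Open F only; minimum total cost 557.

For any fixed open set, each retail store goes to its cheapest open site; total = fixed + service.
{F}: #1→F 48, #2→F 54, #3→F 32, #4→F 91, #5→F 16, #6→F 126, #7→F 117. Service 484; fixed 73; total 557.
{A, F}: service 373 + fixed 271 = 644
{D, F}: #1→D 36, #2→F 54, #3→F 32, #4→F 91, #5→F 16, #6→F 126, #7→F 117. Service 472; fixed 173; total 645.
{A, B, C, D, E, F}: service 252 + fixed 1080 = 1332
No other subset beats 557.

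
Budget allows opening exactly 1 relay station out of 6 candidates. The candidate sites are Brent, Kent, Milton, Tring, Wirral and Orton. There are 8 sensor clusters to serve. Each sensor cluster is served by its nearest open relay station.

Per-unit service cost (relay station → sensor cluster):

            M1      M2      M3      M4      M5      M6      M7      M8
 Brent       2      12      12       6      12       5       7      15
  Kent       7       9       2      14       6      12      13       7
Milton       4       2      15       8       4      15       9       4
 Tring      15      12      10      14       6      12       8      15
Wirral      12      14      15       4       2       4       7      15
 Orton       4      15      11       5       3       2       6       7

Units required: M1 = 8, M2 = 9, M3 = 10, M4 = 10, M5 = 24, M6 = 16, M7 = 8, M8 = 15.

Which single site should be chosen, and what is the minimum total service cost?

Choose Orton only; total service cost 584.

With exactly 1 open, each sensor cluster uses its cheapest among the chosen.
{Orton}: M1→Orton 4·8=32, M2→Orton 15·9=135, M3→Orton 11·10=110, M4→Orton 5·10=50, M5→Orton 3·24=72, M6→Orton 2·16=32, M7→Orton 6·8=48, M8→Orton 7·15=105. Service cost 584.
{Milton}: service cost 748
{Wirral}: service cost 805
Among all 6 size-1 choices, {Orton} is lowest.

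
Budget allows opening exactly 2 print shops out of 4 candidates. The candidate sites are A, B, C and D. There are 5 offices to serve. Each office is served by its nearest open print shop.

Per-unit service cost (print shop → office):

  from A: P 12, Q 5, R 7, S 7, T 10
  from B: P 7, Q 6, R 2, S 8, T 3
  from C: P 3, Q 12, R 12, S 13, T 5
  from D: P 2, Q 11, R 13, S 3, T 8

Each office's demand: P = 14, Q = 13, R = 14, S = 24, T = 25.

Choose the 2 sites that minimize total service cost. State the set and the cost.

With exactly 2 open, each office uses its cheapest among the chosen.
{B, D}: P→D 2·14=28, Q→B 6·13=78, R→B 2·14=28, S→D 3·24=72, T→B 3·25=75. Service cost 281.
{B, C}: service cost 415
{A, B}: service cost 434
Among all 6 size-2 choices, {B, D} is lowest.

Choose B and D; total service cost 281.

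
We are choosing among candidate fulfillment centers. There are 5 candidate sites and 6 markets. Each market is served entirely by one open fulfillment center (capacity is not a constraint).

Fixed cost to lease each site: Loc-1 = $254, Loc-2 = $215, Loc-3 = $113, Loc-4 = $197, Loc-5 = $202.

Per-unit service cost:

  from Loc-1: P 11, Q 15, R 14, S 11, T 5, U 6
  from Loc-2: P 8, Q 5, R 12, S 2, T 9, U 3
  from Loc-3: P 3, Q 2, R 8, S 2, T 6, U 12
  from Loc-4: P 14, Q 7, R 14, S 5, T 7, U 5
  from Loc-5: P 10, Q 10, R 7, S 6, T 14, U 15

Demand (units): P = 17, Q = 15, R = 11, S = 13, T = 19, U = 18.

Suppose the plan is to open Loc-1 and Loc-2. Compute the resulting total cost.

Total cost: 987

Each market is assigned to its cheapest site among the open ones.
{Loc-1, Loc-2}: P→Loc-2 8·17=136, Q→Loc-2 5·15=75, R→Loc-2 12·11=132, S→Loc-2 2·13=26, T→Loc-1 5·19=95, U→Loc-2 3·18=54. Service 518; fixed 469; total 987.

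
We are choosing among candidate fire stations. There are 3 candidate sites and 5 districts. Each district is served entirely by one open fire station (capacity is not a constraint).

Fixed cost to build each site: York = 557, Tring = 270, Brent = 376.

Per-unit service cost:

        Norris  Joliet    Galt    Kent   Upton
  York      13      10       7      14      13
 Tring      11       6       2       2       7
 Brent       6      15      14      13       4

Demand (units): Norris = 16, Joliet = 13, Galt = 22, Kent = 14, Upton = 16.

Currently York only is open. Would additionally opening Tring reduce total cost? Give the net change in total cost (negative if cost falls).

Current service cost with {York}: 896.
Adding Tring: each district re-picks its cheapest; new service cost 438, saving 458.
Extra fixed cost: 270. Net change = 270 − 458 = -188.
(Totals: 1453 → 1265.)

Yes — net change −188 (cost falls by 188).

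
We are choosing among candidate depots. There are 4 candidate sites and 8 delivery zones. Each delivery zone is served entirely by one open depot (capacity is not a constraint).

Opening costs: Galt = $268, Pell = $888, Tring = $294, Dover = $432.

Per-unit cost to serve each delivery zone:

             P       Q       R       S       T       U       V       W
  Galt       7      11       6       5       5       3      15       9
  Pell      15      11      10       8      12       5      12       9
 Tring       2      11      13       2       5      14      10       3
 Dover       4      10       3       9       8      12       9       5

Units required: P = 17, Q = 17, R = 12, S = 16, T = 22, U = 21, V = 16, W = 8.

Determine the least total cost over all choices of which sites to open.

Minimum total cost: 1211

For any fixed open set, each delivery zone goes to its cheapest open site; total = fixed + service.
{Galt}: P→Galt 7·17=119, Q→Galt 11·17=187, R→Galt 6·12=72, S→Galt 5·16=80, T→Galt 5·22=110, U→Galt 3·21=63, V→Galt 15·16=240, W→Galt 9·8=72. Service 943; fixed 268; total 1211.
{Galt, Tring}: service 682 + fixed 562 = 1244
{Tring}: service 997 + fixed 294 = 1291
{Galt, Pell, Tring, Dover}: service 613 + fixed 1882 = 2495
No other subset beats 1211.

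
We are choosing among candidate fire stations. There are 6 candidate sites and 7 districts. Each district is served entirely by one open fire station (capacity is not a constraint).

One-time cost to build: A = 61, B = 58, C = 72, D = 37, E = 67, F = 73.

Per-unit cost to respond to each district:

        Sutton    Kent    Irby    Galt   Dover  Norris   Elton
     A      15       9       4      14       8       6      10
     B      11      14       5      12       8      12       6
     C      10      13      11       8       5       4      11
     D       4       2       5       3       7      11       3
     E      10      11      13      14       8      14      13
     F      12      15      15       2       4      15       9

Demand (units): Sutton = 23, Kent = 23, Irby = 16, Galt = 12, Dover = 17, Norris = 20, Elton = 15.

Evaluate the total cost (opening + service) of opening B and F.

Each district is assigned to its cheapest site among the open ones.
{B, F}: Sutton→B 11·23=253, Kent→B 14·23=322, Irby→B 5·16=80, Galt→F 2·12=24, Dover→F 4·17=68, Norris→B 12·20=240, Elton→B 6·15=90. Service 1077; fixed 131; total 1208.

Total cost: 1208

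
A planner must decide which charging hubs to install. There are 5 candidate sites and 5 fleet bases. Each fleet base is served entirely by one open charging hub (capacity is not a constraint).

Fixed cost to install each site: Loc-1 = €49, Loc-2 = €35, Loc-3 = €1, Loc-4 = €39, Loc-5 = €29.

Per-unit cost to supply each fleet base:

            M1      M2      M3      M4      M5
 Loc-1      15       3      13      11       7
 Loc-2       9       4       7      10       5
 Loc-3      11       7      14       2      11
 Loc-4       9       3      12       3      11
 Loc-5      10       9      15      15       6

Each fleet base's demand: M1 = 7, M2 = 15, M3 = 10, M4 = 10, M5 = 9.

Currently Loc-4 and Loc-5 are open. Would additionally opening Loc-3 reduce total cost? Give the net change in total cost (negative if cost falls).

Current service cost with {Loc-4, Loc-5}: 312.
Adding Loc-3: each fleet base re-picks its cheapest; new service cost 302, saving 10.
Extra fixed cost: 1. Net change = 1 − 10 = -9.
(Totals: 380 → 371.)

Yes — net change −9 (cost falls by 9).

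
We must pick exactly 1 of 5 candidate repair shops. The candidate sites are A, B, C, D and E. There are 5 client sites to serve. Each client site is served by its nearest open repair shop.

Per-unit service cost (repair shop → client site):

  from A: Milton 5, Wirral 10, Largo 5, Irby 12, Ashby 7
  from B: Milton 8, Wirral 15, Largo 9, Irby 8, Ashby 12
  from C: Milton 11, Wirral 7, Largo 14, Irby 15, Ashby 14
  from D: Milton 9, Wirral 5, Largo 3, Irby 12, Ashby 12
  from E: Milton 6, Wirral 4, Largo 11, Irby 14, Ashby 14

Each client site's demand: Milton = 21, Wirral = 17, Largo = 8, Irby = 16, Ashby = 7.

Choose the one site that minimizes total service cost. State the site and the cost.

Choose A only; total service cost 556.

With exactly 1 open, each client site uses its cheapest among the chosen.
{A}: Milton→A 5·21=105, Wirral→A 10·17=170, Largo→A 5·8=40, Irby→A 12·16=192, Ashby→A 7·7=49. Service cost 556.
{D}: service cost 574
{E}: service cost 604
Among all 5 size-1 choices, {A} is lowest.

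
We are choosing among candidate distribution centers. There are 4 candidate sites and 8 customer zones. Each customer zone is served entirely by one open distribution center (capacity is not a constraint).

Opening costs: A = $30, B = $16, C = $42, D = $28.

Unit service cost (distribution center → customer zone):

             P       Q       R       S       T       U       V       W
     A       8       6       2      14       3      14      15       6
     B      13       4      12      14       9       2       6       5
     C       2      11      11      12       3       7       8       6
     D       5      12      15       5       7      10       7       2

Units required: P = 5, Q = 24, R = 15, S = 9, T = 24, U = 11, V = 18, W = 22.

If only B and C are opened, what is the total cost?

Total cost: 749

Each customer zone is assigned to its cheapest site among the open ones.
{B, C}: P→C 2·5=10, Q→B 4·24=96, R→C 11·15=165, S→C 12·9=108, T→C 3·24=72, U→B 2·11=22, V→B 6·18=108, W→B 5·22=110. Service 691; fixed 58; total 749.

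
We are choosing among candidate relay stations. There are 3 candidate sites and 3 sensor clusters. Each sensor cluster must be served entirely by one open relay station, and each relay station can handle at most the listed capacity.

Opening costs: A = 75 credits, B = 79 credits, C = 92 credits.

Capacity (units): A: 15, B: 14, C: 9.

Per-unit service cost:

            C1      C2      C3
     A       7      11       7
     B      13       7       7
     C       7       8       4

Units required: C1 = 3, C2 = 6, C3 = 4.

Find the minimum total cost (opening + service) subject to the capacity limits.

Minimum total cost: 188

Open {B}: C1→B 13·3=39, C2→B 7·6=42, C3→B 7·4=28.
Loads: B carries 13/14. Service 109; fixed 79; total 188.
Next best feasible plan costs 190.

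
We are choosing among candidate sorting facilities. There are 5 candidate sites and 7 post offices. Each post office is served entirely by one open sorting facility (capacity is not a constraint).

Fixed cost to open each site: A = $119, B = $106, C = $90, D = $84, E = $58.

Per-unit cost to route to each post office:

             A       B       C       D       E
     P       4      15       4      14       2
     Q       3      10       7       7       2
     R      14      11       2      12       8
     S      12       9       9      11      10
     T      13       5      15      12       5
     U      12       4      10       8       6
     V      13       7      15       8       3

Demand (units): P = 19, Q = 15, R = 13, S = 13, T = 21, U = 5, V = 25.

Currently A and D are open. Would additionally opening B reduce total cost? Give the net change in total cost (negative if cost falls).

Current service cost with {A, D}: 912.
Adding B: each post office re-picks its cheapest; new service cost 681, saving 231.
Extra fixed cost: 106. Net change = 106 − 231 = -125.
(Totals: 1115 → 990.)

Yes — net change −125 (cost falls by 125).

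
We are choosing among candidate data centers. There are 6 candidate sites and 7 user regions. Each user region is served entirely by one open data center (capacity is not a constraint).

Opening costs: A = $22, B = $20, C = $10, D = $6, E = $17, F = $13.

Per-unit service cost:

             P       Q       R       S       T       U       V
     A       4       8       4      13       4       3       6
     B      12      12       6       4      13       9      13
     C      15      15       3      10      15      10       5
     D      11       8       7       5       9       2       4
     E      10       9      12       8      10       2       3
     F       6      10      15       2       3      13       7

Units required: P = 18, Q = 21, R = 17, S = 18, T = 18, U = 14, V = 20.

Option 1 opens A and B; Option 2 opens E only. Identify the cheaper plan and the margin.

Option 1: {A, B}: P→A 4·18=72, Q→A 8·21=168, R→A 4·17=68, S→B 4·18=72, T→A 4·18=72, U→A 3·14=42, V→A 6·20=120. Service 614; fixed 42; total 656.
Option 2: {E}: P→E 10·18=180, Q→E 9·21=189, R→E 12·17=204, S→E 8·18=144, T→E 10·18=180, U→E 2·14=28, V→E 3·20=60. Service 985; fixed 17; total 1002.
Difference: |656 − 1002| = 346.

Option 1 is cheaper by 346.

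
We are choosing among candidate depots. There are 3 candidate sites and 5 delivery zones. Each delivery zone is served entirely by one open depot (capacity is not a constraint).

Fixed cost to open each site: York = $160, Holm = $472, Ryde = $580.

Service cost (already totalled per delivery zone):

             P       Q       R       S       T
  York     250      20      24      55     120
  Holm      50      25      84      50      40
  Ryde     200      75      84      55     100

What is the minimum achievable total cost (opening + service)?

Minimum total cost: 629

For any fixed open set, each delivery zone goes to its cheapest open site; total = fixed + service.
{York}: P→York 250, Q→York 20, R→York 24, S→York 55, T→York 120. Service 469; fixed 160; total 629.
{Holm}: service 249 + fixed 472 = 721
{York, Holm}: P→Holm 50, Q→York 20, R→York 24, S→Holm 50, T→Holm 40. Service 184; fixed 632; total 816.
{York, Holm, Ryde}: P→Holm 50, Q→York 20, R→York 24, S→Holm 50, T→Holm 40. Service 184; fixed 1212; total 1396.
No other subset beats 629.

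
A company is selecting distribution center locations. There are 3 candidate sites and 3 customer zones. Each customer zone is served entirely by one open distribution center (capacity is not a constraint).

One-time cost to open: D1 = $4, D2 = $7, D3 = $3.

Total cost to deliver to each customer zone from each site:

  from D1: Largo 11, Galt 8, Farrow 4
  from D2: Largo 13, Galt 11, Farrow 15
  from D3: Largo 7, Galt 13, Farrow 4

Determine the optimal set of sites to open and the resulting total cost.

Open D1 and D3; minimum total cost 26.

For any fixed open set, each customer zone goes to its cheapest open site; total = fixed + service.
{D1, D3}: Largo→D3 7, Galt→D1 8, Farrow→D1 4. Service 19; fixed 7; total 26.
{D1}: Largo→D1 11, Galt→D1 8, Farrow→D1 4. Service 23; fixed 4; total 27.
{D3}: service 24 + fixed 3 = 27
{D1, D2, D3}: service 19 + fixed 14 = 33
No other subset beats 26.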